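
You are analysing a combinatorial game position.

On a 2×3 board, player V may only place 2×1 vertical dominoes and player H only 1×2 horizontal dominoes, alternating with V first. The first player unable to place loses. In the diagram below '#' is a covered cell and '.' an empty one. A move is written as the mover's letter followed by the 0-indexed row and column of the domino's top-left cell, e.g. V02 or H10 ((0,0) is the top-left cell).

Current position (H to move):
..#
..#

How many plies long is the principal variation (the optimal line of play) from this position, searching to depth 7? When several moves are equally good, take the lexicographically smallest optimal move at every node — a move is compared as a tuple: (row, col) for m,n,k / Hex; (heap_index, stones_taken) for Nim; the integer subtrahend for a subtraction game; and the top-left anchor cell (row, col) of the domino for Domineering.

p1 H@[..#/..#]: H00[###/..#]+1* H10[..#/###]+1
p2 V@[###/..#] terminal -1; root [..#/..#] d7

PV length from [..#/..#]: 1 ply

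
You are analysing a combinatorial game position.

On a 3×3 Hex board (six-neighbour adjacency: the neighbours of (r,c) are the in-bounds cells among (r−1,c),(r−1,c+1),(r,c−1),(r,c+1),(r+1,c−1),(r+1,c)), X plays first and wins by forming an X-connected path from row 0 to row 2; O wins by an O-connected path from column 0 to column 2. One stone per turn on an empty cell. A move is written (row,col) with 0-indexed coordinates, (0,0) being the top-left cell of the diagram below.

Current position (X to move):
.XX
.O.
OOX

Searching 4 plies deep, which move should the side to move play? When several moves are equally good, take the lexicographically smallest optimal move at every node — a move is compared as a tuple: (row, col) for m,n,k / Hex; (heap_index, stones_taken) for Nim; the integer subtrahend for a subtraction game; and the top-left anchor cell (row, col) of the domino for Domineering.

X's best at [.XX/.O./OOX]: (1,2)

[.XX/.O./OOX] X move#1: (0,0):-1/XXX/.O./OOX, (1,0):-1/.XX/XO./OOX, (1,2):+1/.XX/.OX/OOX*
[.XX/.OX/OOX] end (terminal -1, O#2); searched .XX/.O./OOX to 4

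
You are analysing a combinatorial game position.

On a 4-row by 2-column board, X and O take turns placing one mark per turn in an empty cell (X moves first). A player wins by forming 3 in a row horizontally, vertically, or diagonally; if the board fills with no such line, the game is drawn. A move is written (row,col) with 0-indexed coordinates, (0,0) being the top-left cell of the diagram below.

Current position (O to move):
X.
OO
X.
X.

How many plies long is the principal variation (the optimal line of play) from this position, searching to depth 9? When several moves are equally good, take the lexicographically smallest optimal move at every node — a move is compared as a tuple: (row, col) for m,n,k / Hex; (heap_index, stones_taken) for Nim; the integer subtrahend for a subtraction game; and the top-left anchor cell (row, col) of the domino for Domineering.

ply 1, O at X./OO/X./X. | (0,1)=+0→XO/OO/X./X.; (2,1)=+1→X./OO/XO/X.*; (3,1)=+0→X./OO/X./XO
ply 2, X at X./OO/XO/X. | (0,1)=-1→XX/OO/XO/X.*; (3,1)=-1→X./OO/XO/XX
ply 3, O at XX/OO/XO/X. | (3,1)=+1→XX/OO/XO/XO*
ply 4: XX/OO/XO/XO is terminal -1 (X); from X./OO/X./X. depth 9

PV length from [X./OO/X./X.]: 3 plies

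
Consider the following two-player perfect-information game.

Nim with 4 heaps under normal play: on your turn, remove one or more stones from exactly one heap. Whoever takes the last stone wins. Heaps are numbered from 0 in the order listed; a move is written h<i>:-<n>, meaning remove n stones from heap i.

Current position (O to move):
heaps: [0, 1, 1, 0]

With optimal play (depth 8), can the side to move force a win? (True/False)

ply 1, O at (0,1,1,0) | h1:-1=-1→(0,0,1,0)*; h2:-1=-1→(0,1,0,0)
ply 2, X at (0,0,1,0) | h2:-1=+1→(0,0,0,0)*
ply 3: (0,0,0,0) is terminal -1 (O); from (0,1,1,0) depth 8

O winning at [(0,1,1,0)]: False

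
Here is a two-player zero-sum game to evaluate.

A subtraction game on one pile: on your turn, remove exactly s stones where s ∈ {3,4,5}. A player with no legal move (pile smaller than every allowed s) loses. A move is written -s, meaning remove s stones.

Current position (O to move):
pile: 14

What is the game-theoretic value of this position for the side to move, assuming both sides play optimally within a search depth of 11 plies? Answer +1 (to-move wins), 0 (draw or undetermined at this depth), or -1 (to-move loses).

value(14, O) = +1

p1 O@[14]: -3[11]-1 -4[10]+1* -5[9]+1
p2 X@[10]: -3[7]-1* -4[6]-1 -5[5]-1
p3 O@[7]: -3[4]-1 -4[3]-1 -5[2]+1*
p4 X@[2] terminal -1; root [14] d11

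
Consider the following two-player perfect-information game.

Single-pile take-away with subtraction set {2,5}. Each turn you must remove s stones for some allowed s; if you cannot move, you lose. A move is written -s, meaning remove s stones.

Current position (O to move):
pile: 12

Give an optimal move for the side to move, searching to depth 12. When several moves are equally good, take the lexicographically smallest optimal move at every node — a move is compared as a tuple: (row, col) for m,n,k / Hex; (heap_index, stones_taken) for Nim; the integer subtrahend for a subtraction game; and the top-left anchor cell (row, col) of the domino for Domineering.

O's best at [12]: -5

[12] O move#1: -2:-1/10, -5:+1/7*
[7] X move#2: -2:-1/5*, -5:-1/2
[5] O move#3: -2:-1/3, -5:+1/0*
[0] end (terminal -1, X#4); searched 12 to 12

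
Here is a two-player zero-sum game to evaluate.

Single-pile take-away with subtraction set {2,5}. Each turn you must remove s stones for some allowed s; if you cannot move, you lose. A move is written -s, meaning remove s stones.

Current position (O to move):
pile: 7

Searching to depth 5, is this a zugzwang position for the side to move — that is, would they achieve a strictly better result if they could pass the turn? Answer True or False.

[7] O move#1: -2:-1/5*, -5:-1/2
[5] X move#2: -2:-1/3, -5:+1/0*
[0] end (terminal -1, O#3); searched 7 to 5
suppose O passes — search the same position with X to move:
pass> [7] X move#1: -2:-1/5*, -5:-1/2
pass> [5] O move#2: -2:-1/3, -5:+1/0*
pass> [0] end (terminal -1, X#3); searched 7 to 5
for O: play -1, pass +1

zugzwang(7, O) = True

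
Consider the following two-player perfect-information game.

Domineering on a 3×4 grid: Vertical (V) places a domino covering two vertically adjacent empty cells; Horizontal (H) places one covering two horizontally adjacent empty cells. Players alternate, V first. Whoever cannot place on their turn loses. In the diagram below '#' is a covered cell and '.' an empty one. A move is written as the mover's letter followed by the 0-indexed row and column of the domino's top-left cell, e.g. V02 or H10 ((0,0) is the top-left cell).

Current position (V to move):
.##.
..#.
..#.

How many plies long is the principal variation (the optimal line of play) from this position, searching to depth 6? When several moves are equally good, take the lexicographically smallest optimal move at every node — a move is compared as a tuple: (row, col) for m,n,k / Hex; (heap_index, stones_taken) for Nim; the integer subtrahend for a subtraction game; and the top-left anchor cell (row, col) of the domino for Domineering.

p1 V@[.##./..#./..#.]: V00[###./#.#./..#.]+1* V03[.###/..##/..#.]-1 V10[.##./#.#./#.#.]+1 V11[.##./.##./.##.]+1 V13[.##./..##/..##]-1
p2 H@[###./#.#./..#.]: H20[###./#.#./###.]-1*
p3 V@[###./#.#./###.]: V03[####/#.##/###.]+1* V13[###./#.##/####]+1
p4 H@[####/#.##/###.] terminal -1; root [.##./..#./..#.] d6

PV length from [.##./..#./..#.]: 3 plies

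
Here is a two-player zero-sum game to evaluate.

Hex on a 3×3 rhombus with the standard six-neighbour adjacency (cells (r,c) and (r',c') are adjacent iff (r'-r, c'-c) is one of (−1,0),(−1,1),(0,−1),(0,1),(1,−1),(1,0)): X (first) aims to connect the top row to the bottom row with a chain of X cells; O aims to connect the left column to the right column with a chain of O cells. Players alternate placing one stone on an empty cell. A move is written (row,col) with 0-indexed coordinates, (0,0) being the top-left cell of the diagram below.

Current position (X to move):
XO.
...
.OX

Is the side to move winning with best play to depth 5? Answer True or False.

X winning at [XO./.../.OX]: True

ply 1, X at XO./.../.OX | (0,2)=+1→XOX/.../.OX*; (1,0)=+1→XO./X../.OX; (1,1)=+1→XO./.X./.OX; (1,2)=+1→XO./..X/.OX; (2,0)=+1→XO./.../XOX
ply 2, O at XOX/.../.OX | (1,0)=-1→XOX/O../.OX*; (1,1)=-1→XOX/.O./.OX; (1,2)=-1→XOX/..O/.OX; (2,0)=-1→XOX/.../OOX
ply 3, X at XOX/O../.OX | (1,1)=+1→XOX/OX./.OX*; (1,2)=+1→XOX/O.X/.OX; (2,0)=+1→XOX/O../XOX
ply 4, O at XOX/OX./.OX | (1,2)=-1→XOX/OXO/.OX*; (2,0)=-1→XOX/OX./OOX
ply 5, X at XOX/OXO/.OX | (2,0)=+1→XOX/OXO/XOX*
ply 6: XOX/OXO/XOX is terminal -1 (O); from XO./.../.OX depth 5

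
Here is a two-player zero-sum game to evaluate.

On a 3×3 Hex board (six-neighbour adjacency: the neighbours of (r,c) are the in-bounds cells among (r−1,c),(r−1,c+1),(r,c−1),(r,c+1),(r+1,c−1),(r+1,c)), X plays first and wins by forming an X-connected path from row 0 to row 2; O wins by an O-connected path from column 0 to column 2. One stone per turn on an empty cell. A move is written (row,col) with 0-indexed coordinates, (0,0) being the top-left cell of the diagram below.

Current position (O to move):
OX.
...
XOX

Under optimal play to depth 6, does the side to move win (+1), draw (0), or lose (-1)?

p1 O@[OX./.../XOX]: (0,2)[OXO/.../XOX]-1* (1,0)[OX./O../XOX]-1 (1,1)[OX./.O./XOX]-1 (1,2)[OX./..O/XOX]-1
p2 X@[OXO/.../XOX]: (1,0)[OXO/X../XOX]+1* (1,1)[OXO/.X./XOX]+1 (1,2)[OXO/..X/XOX]+1
p3 O@[OXO/X../XOX] terminal -1; root [OX./.../XOX] d6

value(OX./.../XOX, O) = -1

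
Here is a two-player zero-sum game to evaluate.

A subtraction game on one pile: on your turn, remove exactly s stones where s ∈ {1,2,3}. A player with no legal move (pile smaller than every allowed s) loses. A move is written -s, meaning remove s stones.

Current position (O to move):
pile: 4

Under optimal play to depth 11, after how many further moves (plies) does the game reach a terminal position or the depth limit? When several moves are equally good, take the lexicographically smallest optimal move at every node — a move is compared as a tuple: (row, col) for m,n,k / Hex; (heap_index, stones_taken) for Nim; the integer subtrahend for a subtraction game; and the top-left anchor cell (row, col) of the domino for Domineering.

PV length from [4]: 2 plies

[4] O move#1: -1:-1/3*, -2:-1/2, -3:-1/1
[3] X move#2: -1:-1/2, -2:-1/1, -3:+1/0*
[0] end (terminal -1, O#3); searched 4 to 11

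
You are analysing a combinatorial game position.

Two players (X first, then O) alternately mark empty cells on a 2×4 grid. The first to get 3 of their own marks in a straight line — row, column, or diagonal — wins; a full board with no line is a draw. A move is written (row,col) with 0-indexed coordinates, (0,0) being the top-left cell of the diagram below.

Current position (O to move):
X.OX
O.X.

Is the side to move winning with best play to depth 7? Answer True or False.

O winning at [X.OX/O.X.]: False

ply 1, O at X.OX/O.X. | (0,1)=+0→XOOX/O.X.*; (1,1)=+0→X.OX/OOX.; (1,3)=+0→X.OX/O.XO
ply 2, X at XOOX/O.X. | (1,1)=+0→XOOX/OXX.*; (1,3)=+0→XOOX/O.XX
ply 3, O at XOOX/OXX. | (1,3)=+0→XOOX/OXXO*
ply 4: XOOX/OXXO is terminal +0 (X); from X.OX/O.X. depth 7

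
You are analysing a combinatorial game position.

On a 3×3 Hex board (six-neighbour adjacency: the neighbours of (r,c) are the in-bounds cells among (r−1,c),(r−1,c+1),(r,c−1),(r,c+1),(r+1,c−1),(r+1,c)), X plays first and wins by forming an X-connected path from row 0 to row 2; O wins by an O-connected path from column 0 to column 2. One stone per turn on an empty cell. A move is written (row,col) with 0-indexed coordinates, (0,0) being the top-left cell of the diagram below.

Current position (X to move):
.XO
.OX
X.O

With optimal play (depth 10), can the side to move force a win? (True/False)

X winning at [.XO/.OX/X.O]: True

[.XO/.OX/X.O] X move#1: (0,0):-1/XXO/.OX/X.O, (1,0):+1/.XO/XOX/X.O*, (2,1):-1/.XO/.OX/XXO
[.XO/XOX/X.O] end (terminal -1, O#2); searched .XO/.OX/X.O to 10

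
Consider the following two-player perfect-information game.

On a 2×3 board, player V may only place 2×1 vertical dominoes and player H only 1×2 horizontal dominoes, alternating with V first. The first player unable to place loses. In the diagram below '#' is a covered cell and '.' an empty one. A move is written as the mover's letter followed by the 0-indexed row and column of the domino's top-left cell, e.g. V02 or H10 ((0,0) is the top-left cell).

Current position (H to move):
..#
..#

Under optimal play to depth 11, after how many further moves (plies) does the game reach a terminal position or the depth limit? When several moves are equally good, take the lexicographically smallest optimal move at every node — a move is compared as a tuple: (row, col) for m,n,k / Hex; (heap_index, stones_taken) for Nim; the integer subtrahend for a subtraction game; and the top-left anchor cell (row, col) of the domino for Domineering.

p1 H@[..#/..#]: H00[###/..#]+1* H10[..#/###]+1
p2 V@[###/..#] terminal -1; root [..#/..#] d11

PV length from [..#/..#]: 1 ply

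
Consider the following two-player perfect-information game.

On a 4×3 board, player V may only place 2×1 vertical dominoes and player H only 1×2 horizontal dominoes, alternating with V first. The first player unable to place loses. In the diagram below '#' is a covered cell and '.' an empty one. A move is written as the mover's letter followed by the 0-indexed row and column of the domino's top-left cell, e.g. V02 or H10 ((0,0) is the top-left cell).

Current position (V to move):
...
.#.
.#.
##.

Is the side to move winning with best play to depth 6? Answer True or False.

ply 1, V at .../.#./.#./##. | V00=+1→#../##./.#./##.*; V02=+1→..#/.##/.#./##.; V10=+1→.../##./##./##.; V12=+1→.../.##/.##/##.; V22=+1→.../.#./.##/###
ply 2, H at #../##./.#./##. | H01=-1→###/##./.#./##.*
ply 3, V at ###/##./.#./##. | V12=+1→###/###/.##/##.*; V22=+1→###/##./.##/###
ply 4: ###/###/.##/##. is terminal -1 (H); from .../.#./.#./##. depth 6

V winning at [.../.#./.#./##.]: True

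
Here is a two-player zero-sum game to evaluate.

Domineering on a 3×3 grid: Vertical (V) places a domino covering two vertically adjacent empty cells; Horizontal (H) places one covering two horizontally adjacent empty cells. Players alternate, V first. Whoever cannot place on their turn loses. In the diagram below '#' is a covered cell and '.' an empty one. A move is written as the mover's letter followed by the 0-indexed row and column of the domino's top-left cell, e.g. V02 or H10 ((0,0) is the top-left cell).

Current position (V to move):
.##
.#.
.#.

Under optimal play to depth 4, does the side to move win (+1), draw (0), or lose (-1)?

ply 1, V at .##/.#./.#. | V00=+1→###/##./.#.*; V10=+1→.##/##./##.; V12=+1→.##/.##/.##
ply 2: ###/##./.#. is terminal -1 (H); from .##/.#./.#. depth 4

value(.##/.#./.#., V) = +1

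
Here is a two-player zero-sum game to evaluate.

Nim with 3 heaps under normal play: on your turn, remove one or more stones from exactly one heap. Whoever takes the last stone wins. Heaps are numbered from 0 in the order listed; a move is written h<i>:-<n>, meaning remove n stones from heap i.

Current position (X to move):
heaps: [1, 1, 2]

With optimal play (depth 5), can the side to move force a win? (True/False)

ply 1, X at (1,1,2) | h0:-1=-1→(0,1,2); h1:-1=-1→(1,0,2); h2:-1=-1→(1,1,1); h2:-2=+1→(1,1,0)*
ply 2, O at (1,1,0) | h0:-1=-1→(0,1,0)*; h1:-1=-1→(1,0,0)
ply 3, X at (0,1,0) | h1:-1=+1→(0,0,0)*
ply 4: (0,0,0) is terminal -1 (O); from (1,1,2) depth 5

X winning at [(1,1,2)]: True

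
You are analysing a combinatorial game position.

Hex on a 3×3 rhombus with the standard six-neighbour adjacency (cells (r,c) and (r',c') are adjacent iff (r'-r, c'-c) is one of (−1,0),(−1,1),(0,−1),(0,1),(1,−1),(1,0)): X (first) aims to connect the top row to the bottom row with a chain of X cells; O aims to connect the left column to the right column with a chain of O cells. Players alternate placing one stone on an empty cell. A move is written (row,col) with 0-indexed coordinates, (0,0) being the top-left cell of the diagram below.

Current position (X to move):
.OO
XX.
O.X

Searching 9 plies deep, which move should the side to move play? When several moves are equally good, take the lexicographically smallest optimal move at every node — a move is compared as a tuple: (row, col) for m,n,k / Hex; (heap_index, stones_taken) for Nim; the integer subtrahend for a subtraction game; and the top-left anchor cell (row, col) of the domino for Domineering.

ply 1, X at .OO/XX./O.X | (0,0)=+1→XOO/XX./O.X*; (1,2)=-1→.OO/XXX/O.X; (2,1)=-1→.OO/XX./OXX
ply 2, O at XOO/XX./O.X | (1,2)=-1→XOO/XXO/O.X*; (2,1)=-1→XOO/XX./OOX
ply 3, X at XOO/XXO/O.X | (2,1)=+1→XOO/XXO/OXX*
ply 4: XOO/XXO/OXX is terminal -1 (O); from .OO/XX./O.X depth 9

X's best at [.OO/XX./O.X]: (0,0)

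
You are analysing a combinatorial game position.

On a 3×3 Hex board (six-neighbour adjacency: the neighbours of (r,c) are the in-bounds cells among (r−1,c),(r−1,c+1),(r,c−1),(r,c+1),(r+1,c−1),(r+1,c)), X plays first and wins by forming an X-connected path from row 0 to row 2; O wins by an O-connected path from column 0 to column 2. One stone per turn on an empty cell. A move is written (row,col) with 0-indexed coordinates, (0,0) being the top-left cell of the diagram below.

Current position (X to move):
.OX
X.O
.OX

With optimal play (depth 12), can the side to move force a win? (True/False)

X winning at [.OX/X.O/.OX]: True

[.OX/X.O/.OX] X move#1: (0,0):-1/XOX/X.O/.OX, (1,1):-1/.OX/XXO/.OX, (2,0):+1/.OX/X.O/XOX*
[.OX/X.O/XOX] O move#2: (0,0):-1/OOX/X.O/XOX*, (1,1):-1/.OX/XOO/XOX
[OOX/X.O/XOX] X move#3: (1,1):+1/OOX/XXO/XOX*
[OOX/XXO/XOX] end (terminal -1, O#4); searched .OX/X.O/.OX to 12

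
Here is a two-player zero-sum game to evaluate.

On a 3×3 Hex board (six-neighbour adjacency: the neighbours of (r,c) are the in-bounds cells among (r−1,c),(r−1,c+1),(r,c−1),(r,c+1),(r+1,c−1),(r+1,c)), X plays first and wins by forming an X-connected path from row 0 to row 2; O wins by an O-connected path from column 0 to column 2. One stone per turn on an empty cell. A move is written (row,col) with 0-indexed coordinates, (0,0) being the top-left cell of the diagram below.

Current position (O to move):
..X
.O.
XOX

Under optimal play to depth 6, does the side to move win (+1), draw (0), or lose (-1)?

p1 O@[..X/.O./XOX]: (0,0)[O.X/.O./XOX]-1* (0,1)[.OX/.O./XOX]-1 (1,0)[..X/OO./XOX]-1 (1,2)[..X/.OO/XOX]-1
p2 X@[O.X/.O./XOX]: (0,1)[OXX/.O./XOX]+1* (1,0)[O.X/XO./XOX]+1 (1,2)[O.X/.OX/XOX]+1
p3 O@[OXX/.O./XOX]: (1,0)[OXX/OO./XOX]-1* (1,2)[OXX/.OO/XOX]-1
p4 X@[OXX/OO./XOX]: (1,2)[OXX/OOX/XOX]+1*
p5 O@[OXX/OOX/XOX] terminal -1; root [..X/.O./XOX] d6

value(..X/.O./XOX, O) = -1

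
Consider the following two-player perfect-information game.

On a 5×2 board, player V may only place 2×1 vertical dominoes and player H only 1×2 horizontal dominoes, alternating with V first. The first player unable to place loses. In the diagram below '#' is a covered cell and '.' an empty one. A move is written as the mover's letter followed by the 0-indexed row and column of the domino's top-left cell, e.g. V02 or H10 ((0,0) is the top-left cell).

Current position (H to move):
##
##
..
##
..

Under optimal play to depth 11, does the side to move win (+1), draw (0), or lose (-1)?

value(##/##/../##/.., H) = +1

[##/##/../##/..] H move#1: H20:+1/##/##/##/##/..*, H40:+1/##/##/../##/##
[##/##/##/##/..] end (terminal -1, V#2); searched ##/##/../##/.. to 11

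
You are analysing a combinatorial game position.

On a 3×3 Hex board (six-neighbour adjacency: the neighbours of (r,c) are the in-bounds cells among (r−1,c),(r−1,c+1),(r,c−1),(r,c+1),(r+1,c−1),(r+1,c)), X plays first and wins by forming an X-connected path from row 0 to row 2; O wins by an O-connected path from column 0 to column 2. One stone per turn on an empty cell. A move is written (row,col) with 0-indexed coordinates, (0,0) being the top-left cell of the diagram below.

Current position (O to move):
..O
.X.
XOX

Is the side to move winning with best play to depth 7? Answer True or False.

O winning at [..O/.X./XOX]: True

p1 O@[..O/.X./XOX]: (0,0)[O.O/.X./XOX]-1 (0,1)[.OO/.X./XOX]+1* (1,0)[..O/OX./XOX]-1 (1,2)[..O/.XO/XOX]-1
p2 X@[.OO/.X./XOX]: (0,0)[XOO/.X./XOX]-1* (1,0)[.OO/XX./XOX]-1 (1,2)[.OO/.XX/XOX]-1
p3 O@[XOO/.X./XOX]: (1,0)[XOO/OX./XOX]+1* (1,2)[XOO/.XO/XOX]-1
p4 X@[XOO/OX./XOX] terminal -1; root [..O/.X./XOX] d7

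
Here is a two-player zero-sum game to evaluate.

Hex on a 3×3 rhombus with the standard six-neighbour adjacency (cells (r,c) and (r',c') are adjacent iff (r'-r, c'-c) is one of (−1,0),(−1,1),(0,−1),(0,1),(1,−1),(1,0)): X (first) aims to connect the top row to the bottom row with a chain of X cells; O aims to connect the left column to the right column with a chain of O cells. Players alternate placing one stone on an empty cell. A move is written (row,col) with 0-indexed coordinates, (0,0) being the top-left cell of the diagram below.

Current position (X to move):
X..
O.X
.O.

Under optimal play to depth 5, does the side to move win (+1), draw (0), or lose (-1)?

[X../O.X/.O.] X move#1: (0,1):-1/XX./O.X/.O., (0,2):-1/X.X/O.X/.O., (1,1):+1/X../OXX/.O.*, (2,0):-1/X../O.X/XO., (2,2):-1/X../O.X/.OX
[X../OXX/.O.] O move#2: (0,1):-1/XO./OXX/.O.*, (0,2):-1/X.O/OXX/.O., (2,0):-1/X../OXX/OO., (2,2):-1/X../OXX/.OO
[XO./OXX/.O.] X move#3: (0,2):+1/XOX/OXX/.O.*, (2,0):-1/XO./OXX/XO., (2,2):-1/XO./OXX/.OX
[XOX/OXX/.O.] O move#4: (2,0):-1/XOX/OXX/OO.*, (2,2):-1/XOX/OXX/.OO
[XOX/OXX/OO.] X move#5: (2,2):+1/XOX/OXX/OOX*
[XOX/OXX/OOX] end (terminal -1, O#6); searched X../O.X/.O. to 5

value(X../O.X/.O., X) = +1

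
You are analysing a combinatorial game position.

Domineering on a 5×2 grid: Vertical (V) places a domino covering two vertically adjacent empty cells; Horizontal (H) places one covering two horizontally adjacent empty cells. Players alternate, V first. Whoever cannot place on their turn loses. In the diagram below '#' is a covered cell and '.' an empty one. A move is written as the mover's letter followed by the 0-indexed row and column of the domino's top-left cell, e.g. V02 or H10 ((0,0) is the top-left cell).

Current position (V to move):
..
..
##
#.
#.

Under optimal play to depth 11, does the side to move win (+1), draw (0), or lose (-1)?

ply 1, V at ../../##/#./#. | V00=+1→#./#./##/#./#.*; V01=+1→.#/.#/##/#./#.; V31=-1→../../##/##/##
ply 2: #./#./##/#./#. is terminal -1 (H); from ../../##/#./#. depth 11

value(../../##/#./#., V) = +1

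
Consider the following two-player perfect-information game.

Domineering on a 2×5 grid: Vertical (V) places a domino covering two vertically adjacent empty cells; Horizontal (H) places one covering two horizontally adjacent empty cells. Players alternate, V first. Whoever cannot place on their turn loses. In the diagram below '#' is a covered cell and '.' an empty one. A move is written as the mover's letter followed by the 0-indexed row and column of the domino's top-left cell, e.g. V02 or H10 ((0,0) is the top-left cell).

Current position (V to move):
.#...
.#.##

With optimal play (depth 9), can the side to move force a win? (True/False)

[.#.../.#.##] V move#1: V00:-1/##.../##.##, V02:+1/.##../.####*
[.##../.####] H move#2: H03:-1/.####/.####*
[.####/.####] V move#3: V00:+1/#####/#####*
[#####/#####] end (terminal -1, H#4); searched .#.../.#.## to 9

V winning at [.#.../.#.##]: True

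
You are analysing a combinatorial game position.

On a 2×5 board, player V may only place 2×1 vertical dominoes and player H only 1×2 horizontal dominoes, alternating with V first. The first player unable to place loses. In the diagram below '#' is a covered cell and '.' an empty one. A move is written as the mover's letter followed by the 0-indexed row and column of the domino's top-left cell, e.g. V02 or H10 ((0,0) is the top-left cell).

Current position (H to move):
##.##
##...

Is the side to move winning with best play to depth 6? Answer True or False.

p1 H@[##.##/##...]: H12[##.##/####.]+1* H13[##.##/##.##]-1
p2 V@[##.##/####.] terminal -1; root [##.##/##...] d6

H winning at [##.##/##...]: True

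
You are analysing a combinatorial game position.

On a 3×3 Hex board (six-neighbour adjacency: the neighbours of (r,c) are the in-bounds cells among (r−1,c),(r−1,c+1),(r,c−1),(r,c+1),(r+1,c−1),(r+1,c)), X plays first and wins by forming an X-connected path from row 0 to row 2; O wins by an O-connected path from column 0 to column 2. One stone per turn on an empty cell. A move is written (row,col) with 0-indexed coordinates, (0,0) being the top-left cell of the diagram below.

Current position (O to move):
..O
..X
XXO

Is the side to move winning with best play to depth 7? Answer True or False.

O winning at [..O/..X/XXO]: True

[..O/..X/XXO] O move#1: (0,0):-1/O.O/..X/XXO, (0,1):+1/.OO/..X/XXO*, (1,0):+1/..O/O.X/XXO, (1,1):-1/..O/.OX/XXO
[.OO/..X/XXO] X move#2: (0,0):-1/XOO/..X/XXO*, (1,0):-1/.OO/X.X/XXO, (1,1):-1/.OO/.XX/XXO
[XOO/..X/XXO] O move#3: (1,0):+1/XOO/O.X/XXO*, (1,1):-1/XOO/.OX/XXO
[XOO/O.X/XXO] end (terminal -1, X#4); searched ..O/..X/XXO to 7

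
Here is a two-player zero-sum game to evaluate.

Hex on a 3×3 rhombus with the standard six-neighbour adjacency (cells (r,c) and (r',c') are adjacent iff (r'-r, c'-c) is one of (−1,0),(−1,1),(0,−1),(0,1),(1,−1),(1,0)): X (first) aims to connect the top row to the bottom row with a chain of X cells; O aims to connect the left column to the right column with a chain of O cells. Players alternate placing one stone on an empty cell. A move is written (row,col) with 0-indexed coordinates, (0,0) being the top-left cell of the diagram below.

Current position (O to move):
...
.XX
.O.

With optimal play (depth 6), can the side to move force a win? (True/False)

O winning at [.../.XX/.O.]: False

ply 1, O at .../.XX/.O. | (0,0)=-1→O../.XX/.O.*; (0,1)=-1→.O./.XX/.O.; (0,2)=-1→..O/.XX/.O.; (1,0)=-1→.../OXX/.O.; (2,0)=-1→.../.XX/OO.; (2,2)=-1→.../.XX/.OO
ply 2, X at O../.XX/.O. | (0,1)=+1→OX./.XX/.O.*; (0,2)=+1→O.X/.XX/.O.; (1,0)=+1→O../XXX/.O.; (2,0)=+1→O../.XX/XO.; (2,2)=+1→O../.XX/.OX
ply 3, O at OX./.XX/.O. | (0,2)=-1→OXO/.XX/.O.*; (1,0)=-1→OX./OXX/.O.; (2,0)=-1→OX./.XX/OO.; (2,2)=-1→OX./.XX/.OO
ply 4, X at OXO/.XX/.O. | (1,0)=+1→OXO/XXX/.O.*; (2,0)=+1→OXO/.XX/XO.; (2,2)=+1→OXO/.XX/.OX
ply 5, O at OXO/XXX/.O. | (2,0)=-1→OXO/XXX/OO.*; (2,2)=-1→OXO/XXX/.OO
ply 6, X at OXO/XXX/OO. | (2,2)=+1→OXO/XXX/OOX*
ply 7: OXO/XXX/OOX is terminal -1 (O); from .../.XX/.O. depth 6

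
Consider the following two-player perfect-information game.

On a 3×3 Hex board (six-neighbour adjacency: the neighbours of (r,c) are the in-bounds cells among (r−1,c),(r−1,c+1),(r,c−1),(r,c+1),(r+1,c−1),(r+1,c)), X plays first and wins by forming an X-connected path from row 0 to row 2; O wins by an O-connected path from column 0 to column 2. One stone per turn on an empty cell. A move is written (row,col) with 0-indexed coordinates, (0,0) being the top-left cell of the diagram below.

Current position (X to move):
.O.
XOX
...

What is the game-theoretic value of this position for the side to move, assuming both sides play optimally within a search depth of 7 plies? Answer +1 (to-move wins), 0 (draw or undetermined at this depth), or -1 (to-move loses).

ply 1, X at .O./XOX/... | (0,0)=+1→XO./XOX/...*; (0,2)=+1→.OX/XOX/...; (2,0)=+1→.O./XOX/X..; (2,1)=-1→.O./XOX/.X.; (2,2)=-1→.O./XOX/..X
ply 2, O at XO./XOX/... | (0,2)=-1→XOO/XOX/...*; (2,0)=-1→XO./XOX/O..; (2,1)=-1→XO./XOX/.O.; (2,2)=-1→XO./XOX/..O
ply 3, X at XOO/XOX/... | (2,0)=+1→XOO/XOX/X..*; (2,1)=-1→XOO/XOX/.X.; (2,2)=-1→XOO/XOX/..X
ply 4: XOO/XOX/X.. is terminal -1 (O); from .O./XOX/... depth 7

value(.O./XOX/..., X) = +1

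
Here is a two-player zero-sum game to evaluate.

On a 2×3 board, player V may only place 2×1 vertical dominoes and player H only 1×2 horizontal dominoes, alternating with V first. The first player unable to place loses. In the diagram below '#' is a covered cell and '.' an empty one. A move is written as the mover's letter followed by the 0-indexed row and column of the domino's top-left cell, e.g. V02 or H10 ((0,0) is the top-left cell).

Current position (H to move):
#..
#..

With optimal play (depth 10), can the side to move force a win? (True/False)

p1 H@[#../#..]: H01[###/#..]+1* H11[#../###]+1
p2 V@[###/#..] terminal -1; root [#../#..] d10

H winning at [#../#..]: True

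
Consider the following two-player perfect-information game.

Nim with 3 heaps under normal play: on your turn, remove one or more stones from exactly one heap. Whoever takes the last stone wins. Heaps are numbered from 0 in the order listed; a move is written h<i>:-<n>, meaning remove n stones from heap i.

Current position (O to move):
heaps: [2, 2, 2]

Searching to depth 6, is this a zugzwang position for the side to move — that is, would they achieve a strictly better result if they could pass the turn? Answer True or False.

ply 1, O at (2,2,2) | h0:-1=-1→(1,2,2); h0:-2=+1→(0,2,2)*; h1:-1=-1→(2,1,2); h1:-2=+1→(2,0,2); h2:-1=-1→(2,2,1); h2:-2=+1→(2,2,0)
ply 2, X at (0,2,2) | h1:-1=-1→(0,1,2)*; h1:-2=-1→(0,0,2); h2:-1=-1→(0,2,1); h2:-2=-1→(0,2,0)
ply 3, O at (0,1,2) | h1:-1=-1→(0,0,2); h2:-1=+1→(0,1,1)*; h2:-2=-1→(0,1,0)
ply 4, X at (0,1,1) | h1:-1=-1→(0,0,1)*; h2:-1=-1→(0,1,0)
ply 5, O at (0,0,1) | h2:-1=+1→(0,0,0)*
ply 6: (0,0,0) is terminal -1 (X); from (2,2,2) depth 6
suppose O passes — search the same position with X to move:
pass> ply 1, X at (2,2,2) | h0:-1=-1→(1,2,2); h0:-2=+1→(0,2,2)*; h1:-1=-1→(2,1,2); h1:-2=+1→(2,0,2); h2:-1=-1→(2,2,1); h2:-2=+1→(2,2,0)
pass> ply 2, O at (0,2,2) | h1:-1=-1→(0,1,2)*; h1:-2=-1→(0,0,2); h2:-1=-1→(0,2,1); h2:-2=-1→(0,2,0)
pass> ply 3, X at (0,1,2) | h1:-1=-1→(0,0,2); h2:-1=+1→(0,1,1)*; h2:-2=-1→(0,1,0)
pass> ply 4, O at (0,1,1) | h1:-1=-1→(0,0,1)*; h2:-1=-1→(0,1,0)
pass> ply 5, X at (0,0,1) | h2:-1=+1→(0,0,0)*
pass> ply 6: (0,0,0) is terminal -1 (O); from (2,2,2) depth 6
for O: play +1, pass -1

zugzwang((2,2,2), O) = False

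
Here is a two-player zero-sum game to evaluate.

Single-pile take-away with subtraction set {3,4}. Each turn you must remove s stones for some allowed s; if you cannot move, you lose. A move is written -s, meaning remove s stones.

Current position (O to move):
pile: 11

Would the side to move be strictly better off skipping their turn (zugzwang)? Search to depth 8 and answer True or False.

p1 O@[11]: -3[8]+1* -4[7]+1
p2 X@[8]: -3[5]-1* -4[4]-1
p3 O@[5]: -3[2]+1* -4[1]+1
p4 X@[2] terminal -1; root [11] d8
pass branch (X moves first from the same position):
  | p1 X@[11]: -3[8]+1* -4[7]+1
  | p2 O@[8]: -3[5]-1* -4[4]-1
  | p3 X@[5]: -3[2]+1* -4[1]+1
  | p4 O@[2] terminal -1; root [11] d8
O moving scores +1; O passing scores -1

zugzwang(11, O) = False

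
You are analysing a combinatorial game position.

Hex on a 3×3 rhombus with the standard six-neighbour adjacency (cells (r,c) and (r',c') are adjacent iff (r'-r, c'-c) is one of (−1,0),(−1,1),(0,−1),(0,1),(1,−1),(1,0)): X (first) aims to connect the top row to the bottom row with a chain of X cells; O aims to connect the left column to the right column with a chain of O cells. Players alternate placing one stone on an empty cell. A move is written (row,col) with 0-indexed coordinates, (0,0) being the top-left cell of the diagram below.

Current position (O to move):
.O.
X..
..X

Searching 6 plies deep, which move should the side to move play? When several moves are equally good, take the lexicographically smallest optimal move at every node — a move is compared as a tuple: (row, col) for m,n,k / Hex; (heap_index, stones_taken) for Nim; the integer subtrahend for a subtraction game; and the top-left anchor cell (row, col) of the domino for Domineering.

O's best at [.O./X../..X]: (1,1)

[.O./X../..X] O move#1: (0,0):-1/OO./X../..X, (0,2):-1/.OO/X../..X, (1,1):+1/.O./XO./..X*, (1,2):-1/.O./X.O/..X, (2,0):-1/.O./X../O.X, (2,1):-1/.O./X../.OX
[.O./XO./..X] X move#2: (0,0):-1/XO./XO./..X*, (0,2):-1/.OX/XO./..X, (1,2):-1/.O./XOX/..X, (2,0):-1/.O./XO./X.X, (2,1):-1/.O./XO./.XX
[XO./XO./..X] O move#3: (0,2):-1/XOO/XO./..X, (1,2):-1/XO./XOO/..X, (2,0):+1/XO./XO./O.X*, (2,1):-1/XO./XO./.OX
[XO./XO./O.X] X move#4: (0,2):-1/XOX/XO./O.X*, (1,2):-1/XO./XOX/O.X, (2,1):-1/XO./XO./OXX
[XOX/XO./O.X] O move#5: (1,2):+1/XOX/XOO/O.X*, (2,1):-1/XOX/XO./OOX
[XOX/XOO/O.X] end (terminal -1, X#6); searched .O./X../..X to 6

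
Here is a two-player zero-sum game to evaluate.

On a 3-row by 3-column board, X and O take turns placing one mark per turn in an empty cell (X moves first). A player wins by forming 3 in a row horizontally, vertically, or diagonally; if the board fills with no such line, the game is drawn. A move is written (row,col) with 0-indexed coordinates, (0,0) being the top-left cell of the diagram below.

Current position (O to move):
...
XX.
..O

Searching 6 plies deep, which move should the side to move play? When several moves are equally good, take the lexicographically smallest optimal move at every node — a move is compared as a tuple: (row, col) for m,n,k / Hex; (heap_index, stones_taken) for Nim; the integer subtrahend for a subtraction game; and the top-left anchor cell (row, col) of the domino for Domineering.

O's best at [.../XX./..O]: (1,2)

ply 1, O at .../XX./..O | (0,0)=-1→O../XX./..O; (0,1)=-1→.O./XX./..O; (0,2)=-1→..O/XX./..O; (1,2)=+0→.../XXO/..O*; (2,0)=-1→.../XX./O.O; (2,1)=-1→.../XX./.OO
ply 2, X at .../XXO/..O | (0,0)=-1→X../XXO/..O; (0,1)=-1→.X./XXO/..O; (0,2)=+0→..X/XXO/..O*; (2,0)=-1→.../XXO/X.O; (2,1)=-1→.../XXO/.XO
ply 3, O at ..X/XXO/..O | (0,0)=-1→O.X/XXO/..O; (0,1)=-1→.OX/XXO/..O; (2,0)=+0→..X/XXO/O.O*; (2,1)=-1→..X/XXO/.OO
ply 4, X at ..X/XXO/O.O | (0,0)=-1→X.X/XXO/O.O; (0,1)=-1→.XX/XXO/O.O; (2,1)=+0→..X/XXO/OXO*
ply 5, O at ..X/XXO/OXO | (0,0)=-1→O.X/XXO/OXO; (0,1)=+0→.OX/XXO/OXO*
ply 6, X at .OX/XXO/OXO | (0,0)=+0→XOX/XXO/OXO*
ply 7: XOX/XXO/OXO is terminal +0 (O); from .../XX./..O depth 6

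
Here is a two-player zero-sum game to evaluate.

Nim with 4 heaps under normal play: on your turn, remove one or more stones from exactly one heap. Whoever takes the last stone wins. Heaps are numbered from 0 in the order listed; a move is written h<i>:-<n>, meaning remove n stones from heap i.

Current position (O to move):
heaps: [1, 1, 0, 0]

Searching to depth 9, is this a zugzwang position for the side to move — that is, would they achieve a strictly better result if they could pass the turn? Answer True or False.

ply 1, O at (1,1,0,0) | h0:-1=-1→(0,1,0,0)*; h1:-1=-1→(1,0,0,0)
ply 2, X at (0,1,0,0) | h1:-1=+1→(0,0,0,0)*
ply 3: (0,0,0,0) is terminal -1 (O); from (1,1,0,0) depth 9
pass branch (X moves first from the same position):
  | ply 1, X at (1,1,0,0) | h0:-1=-1→(0,1,0,0)*; h1:-1=-1→(1,0,0,0)
  | ply 2, O at (0,1,0,0) | h1:-1=+1→(0,0,0,0)*
  | ply 3: (0,0,0,0) is terminal -1 (X); from (1,1,0,0) depth 9
O moving scores -1; O passing scores +1

zugzwang((1,1,0,0), O) = True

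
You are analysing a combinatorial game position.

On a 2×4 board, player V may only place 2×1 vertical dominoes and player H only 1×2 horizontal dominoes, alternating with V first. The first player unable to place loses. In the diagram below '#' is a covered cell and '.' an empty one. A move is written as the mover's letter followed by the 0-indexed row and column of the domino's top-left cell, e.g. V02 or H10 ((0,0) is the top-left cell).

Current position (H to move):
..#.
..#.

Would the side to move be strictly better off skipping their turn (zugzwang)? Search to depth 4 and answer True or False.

zugzwang(..#./..#., H) = False

[..#./..#.] H move#1: H00:+1/###./..#.*, H10:+1/..#./###.
[###./..#.] V move#2: V03:-1/####/..##*
[####/..##] H move#3: H10:+1/####/####*
[####/####] end (terminal -1, V#4); searched ..#./..#. to 4
if H skipped the turn, V would face:
~ [..#./..#.] V move#1: V00:+1/#.#./#.#.*, V01:+1/.##./.##., V03:-1/..##/..##
~ [#.#./#.#.] end (terminal -1, H#2); searched ..#./..#. to 4
compare (H): move=+1 vs pass=-1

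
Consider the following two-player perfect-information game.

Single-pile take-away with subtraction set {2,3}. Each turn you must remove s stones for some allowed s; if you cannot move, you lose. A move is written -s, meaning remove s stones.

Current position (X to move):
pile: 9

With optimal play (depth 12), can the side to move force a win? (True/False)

X winning at [9]: True

[9] X move#1: -2:-1/7, -3:+1/6*
[6] O move#2: -2:-1/4*, -3:-1/3
[4] X move#3: -2:-1/2, -3:+1/1*
[1] end (terminal -1, O#4); searched 9 to 12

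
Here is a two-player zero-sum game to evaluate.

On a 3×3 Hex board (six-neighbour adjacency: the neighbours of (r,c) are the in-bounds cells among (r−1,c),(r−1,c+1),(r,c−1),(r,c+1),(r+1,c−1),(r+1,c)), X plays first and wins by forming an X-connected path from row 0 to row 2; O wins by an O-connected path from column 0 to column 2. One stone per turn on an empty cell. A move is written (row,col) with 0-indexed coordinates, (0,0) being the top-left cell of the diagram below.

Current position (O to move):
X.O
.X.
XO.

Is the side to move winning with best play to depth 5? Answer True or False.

[X.O/.X./XO.] O move#1: (0,1):-1/XOO/.X./XO.*, (1,0):-1/X.O/OX./XO., (1,2):-1/X.O/.XO/XO., (2,2):-1/X.O/.X./XOO
[XOO/.X./XO.] X move#2: (1,0):+1/XOO/XX./XO.*, (1,2):-1/XOO/.XX/XO., (2,2):-1/XOO/.X./XOX
[XOO/XX./XO.] end (terminal -1, O#3); searched X.O/.X./XO. to 5

O winning at [X.O/.X./XO.]: False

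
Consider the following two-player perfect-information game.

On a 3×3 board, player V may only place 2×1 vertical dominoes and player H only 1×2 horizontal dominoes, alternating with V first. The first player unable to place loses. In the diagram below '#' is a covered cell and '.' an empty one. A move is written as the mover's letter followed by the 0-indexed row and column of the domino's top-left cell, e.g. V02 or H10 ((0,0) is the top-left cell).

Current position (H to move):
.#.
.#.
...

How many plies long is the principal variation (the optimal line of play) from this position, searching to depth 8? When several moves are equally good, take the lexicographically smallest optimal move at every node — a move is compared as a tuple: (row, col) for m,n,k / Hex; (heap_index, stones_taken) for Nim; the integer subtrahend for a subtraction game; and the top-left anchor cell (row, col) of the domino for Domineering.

ply 1, H at .#./.#./... | H20=-1→.#./.#./##.*; H21=-1→.#./.#./.##
ply 2, V at .#./.#./##. | V00=+1→##./##./##.*; V02=+1→.##/.##/##.; V12=+1→.#./.##/###
ply 3: ##./##./##. is terminal -1 (H); from .#./.#./... depth 8

PV length from [.#./.#./...]: 2 plies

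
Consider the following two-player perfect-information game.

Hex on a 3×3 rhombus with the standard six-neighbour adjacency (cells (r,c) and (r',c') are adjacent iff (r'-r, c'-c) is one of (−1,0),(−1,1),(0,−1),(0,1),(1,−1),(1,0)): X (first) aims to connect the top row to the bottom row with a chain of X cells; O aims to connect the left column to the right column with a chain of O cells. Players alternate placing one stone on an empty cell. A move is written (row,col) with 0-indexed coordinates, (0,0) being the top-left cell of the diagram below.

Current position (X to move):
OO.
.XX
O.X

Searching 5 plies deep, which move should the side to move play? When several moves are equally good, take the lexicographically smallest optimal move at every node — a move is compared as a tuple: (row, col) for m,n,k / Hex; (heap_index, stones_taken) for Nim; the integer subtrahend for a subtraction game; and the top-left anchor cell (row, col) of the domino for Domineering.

ply 1, X at OO./.XX/O.X | (0,2)=+1→OOX/.XX/O.X*; (1,0)=-1→OO./XXX/O.X; (2,1)=-1→OO./.XX/OXX
ply 2: OOX/.XX/O.X is terminal -1 (O); from OO./.XX/O.X depth 5

X's best at [OO./.XX/O.X]: (0,2)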